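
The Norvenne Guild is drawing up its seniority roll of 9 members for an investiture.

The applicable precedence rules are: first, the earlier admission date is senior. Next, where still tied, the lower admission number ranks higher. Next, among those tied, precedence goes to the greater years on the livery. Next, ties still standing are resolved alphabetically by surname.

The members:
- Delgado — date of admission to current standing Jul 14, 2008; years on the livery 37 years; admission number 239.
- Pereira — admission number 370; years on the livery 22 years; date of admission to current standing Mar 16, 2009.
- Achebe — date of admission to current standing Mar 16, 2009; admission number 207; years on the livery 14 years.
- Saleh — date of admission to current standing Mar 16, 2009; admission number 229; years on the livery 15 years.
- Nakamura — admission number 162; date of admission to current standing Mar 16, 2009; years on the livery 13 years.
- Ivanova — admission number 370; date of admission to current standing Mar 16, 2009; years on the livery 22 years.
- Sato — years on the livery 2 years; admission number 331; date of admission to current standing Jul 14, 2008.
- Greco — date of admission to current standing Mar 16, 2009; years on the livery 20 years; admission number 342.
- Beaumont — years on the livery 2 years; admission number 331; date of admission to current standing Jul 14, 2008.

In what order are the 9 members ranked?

Delgado, Beaumont, Sato, Nakamura, Achebe, Saleh, Greco, Ivanova, Pereira

By date of admission to current standing (earlier first): Delgado, Beaumont and Sato (each Jul 14, 2008); then Nakamura, Achebe, Saleh, Greco, Ivanova and Pereira (each Mar 16, 2009).
Among Delgado, Beaumont and Sato, by admission number (lower first): Delgado (239) before Beaumont and Sato (331).
Beaumont and Sato both have years on the livery 2 years, so the next rule applies.
Among Beaumont and Sato, alphabetically by surname: Beaumont before Sato.
Among Nakamura, Achebe, Saleh, Greco, Ivanova and Pereira, by admission number (lower first): Nakamura (162) before Achebe (207) before Saleh (229) before Greco (342) before Ivanova and Pereira (370).
Ivanova and Pereira both have years on the livery 22 years, so the next rule applies.
Among Ivanova and Pereira, alphabetically by surname: Ivanova before Pereira.
Full order: Delgado, Beaumont, Sato, Nakamura, Achebe, Saleh, Greco, Ivanova, Pereira.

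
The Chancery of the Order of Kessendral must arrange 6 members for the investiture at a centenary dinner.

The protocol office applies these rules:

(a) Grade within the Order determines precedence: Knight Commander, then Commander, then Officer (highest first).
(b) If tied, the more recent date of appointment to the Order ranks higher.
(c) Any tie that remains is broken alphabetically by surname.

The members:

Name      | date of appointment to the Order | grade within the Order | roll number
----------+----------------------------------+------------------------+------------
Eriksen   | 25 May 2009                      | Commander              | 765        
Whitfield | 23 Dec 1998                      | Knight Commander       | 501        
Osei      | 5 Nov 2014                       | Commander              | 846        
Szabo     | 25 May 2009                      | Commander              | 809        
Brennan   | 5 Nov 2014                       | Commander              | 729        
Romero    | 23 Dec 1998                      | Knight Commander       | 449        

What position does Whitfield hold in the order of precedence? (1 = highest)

2

By grade within the Order: Romero and Whitfield (Knight Commander); then Brennan, Osei, Eriksen and Szabo (Commander).
Romero and Whitfield both have date of appointment to the Order 23 Dec 1998, so the next rule applies.
Among Romero and Whitfield, alphabetically by surname: Romero before Whitfield.
Among Brennan, Osei, Eriksen and Szabo, by date of appointment to the Order (later first): Brennan and Osei (5 Nov 2014) before Eriksen and Szabo (25 May 2009).
Among Brennan and Osei, alphabetically by surname: Brennan before Osei.
Among Eriksen and Szabo, alphabetically by surname: Eriksen before Szabo.
Order: Romero, Whitfield, Brennan, Osei, Eriksen, Szabo. So position 2.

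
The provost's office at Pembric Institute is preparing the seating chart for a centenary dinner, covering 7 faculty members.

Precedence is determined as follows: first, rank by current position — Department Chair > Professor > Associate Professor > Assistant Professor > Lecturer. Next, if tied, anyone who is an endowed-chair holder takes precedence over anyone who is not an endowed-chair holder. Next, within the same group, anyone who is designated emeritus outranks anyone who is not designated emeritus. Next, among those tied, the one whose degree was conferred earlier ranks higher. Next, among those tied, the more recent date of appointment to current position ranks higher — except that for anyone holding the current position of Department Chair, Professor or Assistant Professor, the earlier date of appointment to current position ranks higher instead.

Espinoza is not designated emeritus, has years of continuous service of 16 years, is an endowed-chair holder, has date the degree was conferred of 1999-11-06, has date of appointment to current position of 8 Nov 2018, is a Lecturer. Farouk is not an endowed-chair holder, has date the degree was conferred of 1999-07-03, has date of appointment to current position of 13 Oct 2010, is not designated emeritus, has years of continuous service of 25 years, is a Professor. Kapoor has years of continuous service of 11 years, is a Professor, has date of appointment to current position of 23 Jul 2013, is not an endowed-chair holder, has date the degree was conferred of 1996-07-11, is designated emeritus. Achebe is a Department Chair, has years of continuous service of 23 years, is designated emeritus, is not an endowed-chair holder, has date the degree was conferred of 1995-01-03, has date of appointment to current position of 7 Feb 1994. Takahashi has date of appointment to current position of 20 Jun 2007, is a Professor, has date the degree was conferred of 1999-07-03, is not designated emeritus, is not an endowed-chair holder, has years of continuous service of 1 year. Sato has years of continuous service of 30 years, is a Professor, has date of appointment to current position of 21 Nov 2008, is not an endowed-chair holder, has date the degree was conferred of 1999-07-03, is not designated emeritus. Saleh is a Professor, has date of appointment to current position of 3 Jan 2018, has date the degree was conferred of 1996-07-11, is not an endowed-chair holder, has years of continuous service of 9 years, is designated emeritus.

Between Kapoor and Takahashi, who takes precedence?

By current position: Achebe (Department Chair); then Kapoor, Saleh, Takahashi, Sato and Farouk (Professor); then Espinoza (Lecturer).
Kapoor, Saleh, Takahashi, Sato and Farouk are each not an endowed-chair holder, so the next rule applies.
Among Kapoor, Saleh, Takahashi, Sato and Farouk, designated emeritus before not designated emeritus: Kapoor and Saleh (designated emeritus) before Takahashi, Sato and Farouk (not designated emeritus).
Kapoor and Saleh both have date the degree was conferred 1996-07-11, so the next rule applies.
Among Kapoor and Saleh, by date of appointment to current position (earlier first) (reversed rule for this group): Kapoor (23 Jul 2013) before Saleh (3 Jan 2018).
Takahashi, Sato and Farouk all have date the degree was conferred 1999-07-03, so the next rule applies.
Among Takahashi, Sato and Farouk, by date of appointment to current position (earlier first) (reversed rule for this group): Takahashi (20 Jun 2007) before Sato (21 Nov 2008) before Farouk (13 Oct 2010).
So Kapoor takes precedence.

Kapoor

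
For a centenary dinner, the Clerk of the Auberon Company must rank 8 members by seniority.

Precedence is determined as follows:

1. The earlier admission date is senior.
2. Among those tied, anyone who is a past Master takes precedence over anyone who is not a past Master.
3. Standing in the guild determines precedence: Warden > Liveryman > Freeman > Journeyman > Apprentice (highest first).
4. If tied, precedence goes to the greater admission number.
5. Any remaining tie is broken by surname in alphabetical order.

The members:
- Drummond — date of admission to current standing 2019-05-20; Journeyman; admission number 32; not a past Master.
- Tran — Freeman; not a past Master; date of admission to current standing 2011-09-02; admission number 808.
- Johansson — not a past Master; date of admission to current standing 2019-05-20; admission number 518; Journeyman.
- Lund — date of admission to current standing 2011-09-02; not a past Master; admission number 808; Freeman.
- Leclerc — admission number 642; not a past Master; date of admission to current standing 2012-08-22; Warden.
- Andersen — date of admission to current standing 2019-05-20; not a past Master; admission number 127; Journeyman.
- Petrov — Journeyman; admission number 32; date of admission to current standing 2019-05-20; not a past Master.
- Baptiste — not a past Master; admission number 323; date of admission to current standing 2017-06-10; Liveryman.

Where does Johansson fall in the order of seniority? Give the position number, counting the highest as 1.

5

By date of admission to current standing (earlier first): Lund and Tran (both 2011-09-02); then Leclerc (2012-08-22); then Baptiste (2017-06-10); then Johansson, Andersen, Drummond and Petrov (each 2019-05-20).
Lund and Tran are each not a past Master, so the next rule applies.
Lund and Tran are each Freeman, so the next rule applies.
Lund and Tran both have admission number 808, so the next rule applies.
Among Lund and Tran, alphabetically by surname: Lund before Tran.
Johansson, Andersen, Drummond and Petrov are each not a past Master, so the next rule applies.
Johansson, Andersen, Drummond and Petrov are each Journeyman, so the next rule applies.
Among Johansson, Andersen, Drummond and Petrov, by admission number (higher first): Johansson (518) before Andersen (127) before Drummond and Petrov (32).
Among Drummond and Petrov, alphabetically by surname: Drummond before Petrov.
Order: Lund, Tran, Leclerc, Baptiste, Johansson, Andersen, Drummond, Petrov. So position 5.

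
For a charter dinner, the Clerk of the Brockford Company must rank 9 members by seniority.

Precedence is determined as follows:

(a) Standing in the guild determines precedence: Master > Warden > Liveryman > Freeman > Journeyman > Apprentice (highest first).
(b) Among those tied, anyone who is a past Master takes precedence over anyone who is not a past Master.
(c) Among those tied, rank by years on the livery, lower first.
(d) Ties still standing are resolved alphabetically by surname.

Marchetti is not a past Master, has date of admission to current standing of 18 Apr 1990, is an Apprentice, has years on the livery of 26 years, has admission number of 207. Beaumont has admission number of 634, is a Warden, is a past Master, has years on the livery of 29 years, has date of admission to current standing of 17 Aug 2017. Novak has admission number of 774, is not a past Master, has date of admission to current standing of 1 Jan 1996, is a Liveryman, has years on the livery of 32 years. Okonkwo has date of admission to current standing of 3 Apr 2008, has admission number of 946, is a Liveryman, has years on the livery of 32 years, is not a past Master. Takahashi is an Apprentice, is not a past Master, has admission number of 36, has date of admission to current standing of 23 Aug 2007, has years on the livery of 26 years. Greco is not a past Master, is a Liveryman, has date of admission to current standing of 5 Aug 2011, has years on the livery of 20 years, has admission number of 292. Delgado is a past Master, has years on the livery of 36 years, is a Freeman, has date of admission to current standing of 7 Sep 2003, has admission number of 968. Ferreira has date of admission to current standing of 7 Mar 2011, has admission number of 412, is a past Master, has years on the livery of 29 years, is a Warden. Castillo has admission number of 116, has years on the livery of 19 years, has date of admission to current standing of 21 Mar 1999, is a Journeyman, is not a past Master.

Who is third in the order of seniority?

Greco

By standing in the guild: Beaumont and Ferreira (Warden); then Greco, Novak and Okonkwo (Liveryman); then Delgado (Freeman); then Castillo (Journeyman); then Marchetti and Takahashi (Apprentice).
Beaumont and Ferreira are each a past Master, so the next rule applies.
Beaumont and Ferreira both have years on the livery 29 years, so the next rule applies.
Among Beaumont and Ferreira, alphabetically by surname: Beaumont before Ferreira.
Greco, Novak and Okonkwo are each not a past Master, so the next rule applies.
Among Greco, Novak and Okonkwo, by years on the livery (lower first): Greco (20 years) before Novak and Okonkwo (32 years).
Among Novak and Okonkwo, alphabetically by surname: Novak before Okonkwo.
Marchetti and Takahashi are each not a past Master, so the next rule applies.
Marchetti and Takahashi both have years on the livery 26 years, so the next rule applies.
Among Marchetti and Takahashi, alphabetically by surname: Marchetti before Takahashi.
Order: Beaumont, Ferreira, Greco, Novak, Okonkwo, Delgado, Castillo, Marchetti, Takahashi.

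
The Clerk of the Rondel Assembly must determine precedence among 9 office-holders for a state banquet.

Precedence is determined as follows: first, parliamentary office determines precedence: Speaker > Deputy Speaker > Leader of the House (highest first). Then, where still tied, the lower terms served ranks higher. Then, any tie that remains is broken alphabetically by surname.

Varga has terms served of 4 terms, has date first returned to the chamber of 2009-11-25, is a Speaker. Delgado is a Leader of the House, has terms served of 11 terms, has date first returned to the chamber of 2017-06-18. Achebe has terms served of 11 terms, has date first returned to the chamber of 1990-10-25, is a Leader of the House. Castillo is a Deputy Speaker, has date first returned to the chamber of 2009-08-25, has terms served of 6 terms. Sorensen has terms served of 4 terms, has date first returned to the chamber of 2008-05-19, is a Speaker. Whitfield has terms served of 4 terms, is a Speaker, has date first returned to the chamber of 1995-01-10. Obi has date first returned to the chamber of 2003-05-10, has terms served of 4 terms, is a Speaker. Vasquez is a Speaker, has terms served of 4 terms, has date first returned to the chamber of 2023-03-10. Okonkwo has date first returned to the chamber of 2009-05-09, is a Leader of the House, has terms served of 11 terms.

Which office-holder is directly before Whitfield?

Vasquez

By parliamentary office: Obi, Sorensen, Varga, Vasquez and Whitfield (Speaker); then Castillo (Deputy Speaker); then Achebe, Delgado and Okonkwo (Leader of the House).
Obi, Sorensen, Varga, Vasquez and Whitfield all have terms served 4 terms, so the next rule applies.
Among Obi, Sorensen, Varga, Vasquez and Whitfield, alphabetically by surname: Obi before Sorensen before Varga before Vasquez before Whitfield.
Achebe, Delgado and Okonkwo all have terms served 11 terms, so the next rule applies.
Among Achebe, Delgado and Okonkwo, alphabetically by surname: Achebe before Delgado before Okonkwo.
Order: Obi, Sorensen, Varga, Vasquez, Whitfield, Castillo, Achebe, Delgado, Okonkwo.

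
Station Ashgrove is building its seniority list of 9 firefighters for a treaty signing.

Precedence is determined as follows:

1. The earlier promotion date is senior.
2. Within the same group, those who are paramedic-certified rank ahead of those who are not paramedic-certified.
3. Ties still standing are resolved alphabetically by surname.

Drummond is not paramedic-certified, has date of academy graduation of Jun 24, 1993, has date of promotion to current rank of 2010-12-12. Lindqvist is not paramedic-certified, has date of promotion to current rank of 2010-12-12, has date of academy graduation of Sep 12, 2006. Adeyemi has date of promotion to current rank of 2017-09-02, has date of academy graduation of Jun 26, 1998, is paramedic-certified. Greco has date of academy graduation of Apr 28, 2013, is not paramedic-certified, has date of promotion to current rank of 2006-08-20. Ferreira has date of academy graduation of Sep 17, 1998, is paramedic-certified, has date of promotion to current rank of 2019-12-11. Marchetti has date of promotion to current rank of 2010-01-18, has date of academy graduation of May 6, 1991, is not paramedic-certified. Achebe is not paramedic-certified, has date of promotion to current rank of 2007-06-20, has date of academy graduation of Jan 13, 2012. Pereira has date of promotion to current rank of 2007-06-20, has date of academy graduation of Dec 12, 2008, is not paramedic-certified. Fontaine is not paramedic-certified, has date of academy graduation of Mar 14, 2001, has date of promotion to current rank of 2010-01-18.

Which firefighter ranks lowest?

Ferreira

By date of promotion to current rank (earlier first): Greco (2006-08-20); then Achebe and Pereira (both 2007-06-20); then Fontaine and Marchetti (both 2010-01-18); then Drummond and Lindqvist (both 2010-12-12); then Adeyemi (2017-09-02); then Ferreira (2019-12-11).
Achebe and Pereira are each not paramedic-certified, so the next rule applies.
Among Achebe and Pereira, alphabetically by surname: Achebe before Pereira.
Fontaine and Marchetti are each not paramedic-certified, so the next rule applies.
Among Fontaine and Marchetti, alphabetically by surname: Fontaine before Marchetti.
Drummond and Lindqvist are each not paramedic-certified, so the next rule applies.
Among Drummond and Lindqvist, alphabetically by surname: Drummond before Lindqvist.
Order: Greco, Achebe, Pereira, Fontaine, Marchetti, Drummond, Lindqvist, Adeyemi, Ferreira.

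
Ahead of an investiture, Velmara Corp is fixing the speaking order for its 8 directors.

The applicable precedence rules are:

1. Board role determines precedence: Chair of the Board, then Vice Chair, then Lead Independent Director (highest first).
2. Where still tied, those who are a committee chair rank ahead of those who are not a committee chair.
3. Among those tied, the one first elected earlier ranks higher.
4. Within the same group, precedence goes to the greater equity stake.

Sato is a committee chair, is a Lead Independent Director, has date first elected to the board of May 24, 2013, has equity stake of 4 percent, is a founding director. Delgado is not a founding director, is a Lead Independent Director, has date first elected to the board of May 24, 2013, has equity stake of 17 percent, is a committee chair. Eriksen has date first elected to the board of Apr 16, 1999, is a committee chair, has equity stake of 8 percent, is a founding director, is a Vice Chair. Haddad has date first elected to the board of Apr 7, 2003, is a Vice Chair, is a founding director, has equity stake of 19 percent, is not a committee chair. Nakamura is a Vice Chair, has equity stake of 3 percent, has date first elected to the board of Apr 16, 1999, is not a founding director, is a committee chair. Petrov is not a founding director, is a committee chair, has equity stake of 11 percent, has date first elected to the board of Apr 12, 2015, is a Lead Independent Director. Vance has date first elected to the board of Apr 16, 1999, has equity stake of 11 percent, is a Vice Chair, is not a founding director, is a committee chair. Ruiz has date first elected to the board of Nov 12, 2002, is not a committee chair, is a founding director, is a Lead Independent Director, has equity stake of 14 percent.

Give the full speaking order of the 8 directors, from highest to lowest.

Vance, Eriksen, Nakamura, Haddad, Delgado, Sato, Petrov, Ruiz

By board role: Vance, Eriksen, Nakamura and Haddad (Vice Chair); then Delgado, Sato, Petrov and Ruiz (Lead Independent Director).
Among Vance, Eriksen, Nakamura and Haddad, a committee chair before not a committee chair: Vance, Eriksen and Nakamura (a committee chair) before Haddad (not a committee chair).
Vance, Eriksen and Nakamura all have date first elected to the board Apr 16, 1999, so the next rule applies.
Among Vance, Eriksen and Nakamura, by equity stake (higher first): Vance (11 percent) before Eriksen (8 percent) before Nakamura (3 percent).
Among Delgado, Sato, Petrov and Ruiz, a committee chair before not a committee chair: Delgado, Sato and Petrov (a committee chair) before Ruiz (not a committee chair).
Among Delgado, Sato and Petrov, by date first elected to the board (earlier first): Delgado and Sato (May 24, 2013) before Petrov (Apr 12, 2015).
Among Delgado and Sato, by equity stake (higher first): Delgado (17 percent) before Sato (4 percent).
Full order: Vance, Eriksen, Nakamura, Haddad, Delgado, Sato, Petrov, Ruiz.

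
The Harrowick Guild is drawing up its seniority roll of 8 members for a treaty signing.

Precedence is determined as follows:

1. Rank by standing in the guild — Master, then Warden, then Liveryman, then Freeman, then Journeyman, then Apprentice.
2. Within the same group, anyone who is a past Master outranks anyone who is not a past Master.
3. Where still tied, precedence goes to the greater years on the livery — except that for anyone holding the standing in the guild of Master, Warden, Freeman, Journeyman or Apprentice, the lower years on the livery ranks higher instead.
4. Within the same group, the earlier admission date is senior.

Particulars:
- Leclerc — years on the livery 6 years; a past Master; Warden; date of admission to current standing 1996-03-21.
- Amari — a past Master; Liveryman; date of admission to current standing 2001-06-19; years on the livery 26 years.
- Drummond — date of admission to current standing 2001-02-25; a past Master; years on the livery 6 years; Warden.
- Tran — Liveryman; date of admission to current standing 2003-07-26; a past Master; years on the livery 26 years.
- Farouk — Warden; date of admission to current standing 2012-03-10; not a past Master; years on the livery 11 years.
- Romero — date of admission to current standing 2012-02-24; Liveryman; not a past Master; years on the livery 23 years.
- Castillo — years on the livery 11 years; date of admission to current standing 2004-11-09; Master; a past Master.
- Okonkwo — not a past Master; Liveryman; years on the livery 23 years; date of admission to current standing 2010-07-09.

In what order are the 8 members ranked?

Castillo, Leclerc, Drummond, Farouk, Amari, Tran, Okonkwo, Romero

By standing in the guild: Castillo (Master); then Leclerc, Drummond and Farouk (Warden); then Amari, Tran, Okonkwo and Romero (Liveryman).
Among Leclerc, Drummond and Farouk, a past Master before not a past Master: Leclerc and Drummond (a past Master) before Farouk (not a past Master).
Leclerc and Drummond both have years on the livery 6 years, so the next rule applies.
Among Leclerc and Drummond, by date of admission to current standing (earlier first): Leclerc (1996-03-21) before Drummond (2001-02-25).
Among Amari, Tran, Okonkwo and Romero, a past Master before not a past Master: Amari and Tran (a past Master) before Okonkwo and Romero (not a past Master).
Amari and Tran both have years on the livery 26 years, so the next rule applies.
Among Amari and Tran, by date of admission to current standing (earlier first): Amari (2001-06-19) before Tran (2003-07-26).
Okonkwo and Romero both have years on the livery 23 years, so the next rule applies.
Among Okonkwo and Romero, by date of admission to current standing (earlier first): Okonkwo (2010-07-09) before Romero (2012-02-24).
Full order: Castillo, Leclerc, Drummond, Farouk, Amari, Tran, Okonkwo, Romero.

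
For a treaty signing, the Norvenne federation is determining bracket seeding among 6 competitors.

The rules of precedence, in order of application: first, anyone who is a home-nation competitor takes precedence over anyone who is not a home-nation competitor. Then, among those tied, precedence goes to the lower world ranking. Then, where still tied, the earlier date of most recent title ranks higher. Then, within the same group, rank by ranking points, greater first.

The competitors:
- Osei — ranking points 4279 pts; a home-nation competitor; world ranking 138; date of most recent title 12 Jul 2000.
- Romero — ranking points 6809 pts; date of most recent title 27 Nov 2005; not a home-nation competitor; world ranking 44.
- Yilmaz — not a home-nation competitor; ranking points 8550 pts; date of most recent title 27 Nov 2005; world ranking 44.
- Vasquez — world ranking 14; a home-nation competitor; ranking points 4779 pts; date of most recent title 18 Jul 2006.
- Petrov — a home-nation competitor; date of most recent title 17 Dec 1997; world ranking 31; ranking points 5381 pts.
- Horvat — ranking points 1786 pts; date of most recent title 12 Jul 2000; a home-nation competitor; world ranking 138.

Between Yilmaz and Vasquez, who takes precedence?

By the first rule: Vasquez, Petrov, Osei and Horvat (each a home-nation competitor); then Yilmaz and Romero (both not a home-nation competitor).
Among Vasquez, Petrov, Osei and Horvat, by world ranking (lower first): Vasquez (14) before Petrov (31) before Osei and Horvat (138).
Osei and Horvat both have date of most recent title 12 Jul 2000, so the next rule applies.
Among Osei and Horvat, by ranking points (higher first): Osei (4279 pts) before Horvat (1786 pts).
Yilmaz and Romero both have world ranking 44, so the next rule applies.
Yilmaz and Romero both have date of most recent title 27 Nov 2005, so the next rule applies.
Among Yilmaz and Romero, by ranking points (higher first): Yilmaz (8550 pts) before Romero (6809 pts).
So Vasquez takes precedence.

Vasquez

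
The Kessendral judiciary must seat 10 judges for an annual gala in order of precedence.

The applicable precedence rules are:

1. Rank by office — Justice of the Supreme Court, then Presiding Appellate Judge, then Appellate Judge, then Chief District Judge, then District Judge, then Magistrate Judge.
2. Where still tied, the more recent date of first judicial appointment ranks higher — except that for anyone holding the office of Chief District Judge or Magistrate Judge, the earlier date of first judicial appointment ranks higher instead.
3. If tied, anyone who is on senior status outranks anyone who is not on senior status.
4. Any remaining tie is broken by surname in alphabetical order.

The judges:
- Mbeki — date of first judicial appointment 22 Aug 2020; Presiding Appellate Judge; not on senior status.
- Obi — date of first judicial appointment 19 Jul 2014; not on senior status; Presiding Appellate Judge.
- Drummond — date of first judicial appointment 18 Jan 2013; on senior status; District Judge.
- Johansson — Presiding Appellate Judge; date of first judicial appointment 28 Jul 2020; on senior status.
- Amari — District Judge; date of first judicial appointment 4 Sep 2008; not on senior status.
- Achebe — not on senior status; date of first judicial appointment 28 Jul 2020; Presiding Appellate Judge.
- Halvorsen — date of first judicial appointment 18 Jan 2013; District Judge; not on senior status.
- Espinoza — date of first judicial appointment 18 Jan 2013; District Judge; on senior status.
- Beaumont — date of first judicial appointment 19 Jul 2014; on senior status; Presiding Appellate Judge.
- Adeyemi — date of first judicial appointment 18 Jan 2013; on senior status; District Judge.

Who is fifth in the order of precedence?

By office: Mbeki, Johansson, Achebe, Beaumont and Obi (Presiding Appellate Judge); then Adeyemi, Drummond, Espinoza, Halvorsen and Amari (District Judge).
Among Mbeki, Johansson, Achebe, Beaumont and Obi, by date of first judicial appointment (later first): Mbeki (22 Aug 2020) before Johansson and Achebe (28 Jul 2020) before Beaumont and Obi (19 Jul 2014).
Among Johansson and Achebe, on senior status before not on senior status: Johansson (on senior status) before Achebe (not on senior status).
Among Beaumont and Obi, on senior status before not on senior status: Beaumont (on senior status) before Obi (not on senior status).
Among Adeyemi, Drummond, Espinoza, Halvorsen and Amari, by date of first judicial appointment (later first): Adeyemi, Drummond, Espinoza and Halvorsen (18 Jan 2013) before Amari (4 Sep 2008).
Among Adeyemi, Drummond, Espinoza and Halvorsen, on senior status before not on senior status: Adeyemi, Drummond and Espinoza (on senior status) before Halvorsen (not on senior status).
Among Adeyemi, Drummond and Espinoza, alphabetically by surname: Adeyemi before Drummond before Espinoza.
Order: Mbeki, Johansson, Achebe, Beaumont, Obi, Adeyemi, Drummond, Espinoza, Halvorsen, Amari.

Obi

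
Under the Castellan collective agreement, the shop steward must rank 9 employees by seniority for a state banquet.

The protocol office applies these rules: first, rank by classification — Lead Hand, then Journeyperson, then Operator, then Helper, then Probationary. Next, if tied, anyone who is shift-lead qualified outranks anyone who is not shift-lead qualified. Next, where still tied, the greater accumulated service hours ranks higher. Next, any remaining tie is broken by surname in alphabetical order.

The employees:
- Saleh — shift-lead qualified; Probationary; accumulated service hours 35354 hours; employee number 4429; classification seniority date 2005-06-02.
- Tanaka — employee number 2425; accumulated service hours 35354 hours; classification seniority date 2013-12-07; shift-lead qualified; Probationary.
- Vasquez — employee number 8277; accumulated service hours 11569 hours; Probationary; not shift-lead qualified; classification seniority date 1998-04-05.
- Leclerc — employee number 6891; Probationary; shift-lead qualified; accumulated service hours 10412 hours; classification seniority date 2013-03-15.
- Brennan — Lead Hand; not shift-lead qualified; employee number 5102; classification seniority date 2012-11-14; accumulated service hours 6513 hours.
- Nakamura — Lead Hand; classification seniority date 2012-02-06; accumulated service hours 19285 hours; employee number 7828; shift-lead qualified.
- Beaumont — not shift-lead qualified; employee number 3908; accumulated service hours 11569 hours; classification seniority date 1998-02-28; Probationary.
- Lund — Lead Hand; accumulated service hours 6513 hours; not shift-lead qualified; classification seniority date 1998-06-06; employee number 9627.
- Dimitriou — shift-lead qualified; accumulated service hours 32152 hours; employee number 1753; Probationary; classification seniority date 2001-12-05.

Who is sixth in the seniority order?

Dimitriou

By classification: Nakamura, Brennan and Lund (Lead Hand); then Saleh, Tanaka, Dimitriou, Leclerc, Beaumont and Vasquez (Probationary).
Among Nakamura, Brennan and Lund, shift-lead qualified before not shift-lead qualified: Nakamura (shift-lead qualified) before Brennan and Lund (not shift-lead qualified).
Brennan and Lund both have accumulated service hours 6513 hours, so the next rule applies.
Among Brennan and Lund, alphabetically by surname: Brennan before Lund.
Among Saleh, Tanaka, Dimitriou, Leclerc, Beaumont and Vasquez, shift-lead qualified before not shift-lead qualified: Saleh, Tanaka, Dimitriou and Leclerc (shift-lead qualified) before Beaumont and Vasquez (not shift-lead qualified).
Among Saleh, Tanaka, Dimitriou and Leclerc, by accumulated service hours (higher first): Saleh and Tanaka (35354 hours) before Dimitriou (32152 hours) before Leclerc (10412 hours).
Among Saleh and Tanaka, alphabetically by surname: Saleh before Tanaka.
Beaumont and Vasquez both have accumulated service hours 11569 hours, so the next rule applies.
Among Beaumont and Vasquez, alphabetically by surname: Beaumont before Vasquez.
Order: Nakamura, Brennan, Lund, Saleh, Tanaka, Dimitriou, Leclerc, Beaumont, Vasquez.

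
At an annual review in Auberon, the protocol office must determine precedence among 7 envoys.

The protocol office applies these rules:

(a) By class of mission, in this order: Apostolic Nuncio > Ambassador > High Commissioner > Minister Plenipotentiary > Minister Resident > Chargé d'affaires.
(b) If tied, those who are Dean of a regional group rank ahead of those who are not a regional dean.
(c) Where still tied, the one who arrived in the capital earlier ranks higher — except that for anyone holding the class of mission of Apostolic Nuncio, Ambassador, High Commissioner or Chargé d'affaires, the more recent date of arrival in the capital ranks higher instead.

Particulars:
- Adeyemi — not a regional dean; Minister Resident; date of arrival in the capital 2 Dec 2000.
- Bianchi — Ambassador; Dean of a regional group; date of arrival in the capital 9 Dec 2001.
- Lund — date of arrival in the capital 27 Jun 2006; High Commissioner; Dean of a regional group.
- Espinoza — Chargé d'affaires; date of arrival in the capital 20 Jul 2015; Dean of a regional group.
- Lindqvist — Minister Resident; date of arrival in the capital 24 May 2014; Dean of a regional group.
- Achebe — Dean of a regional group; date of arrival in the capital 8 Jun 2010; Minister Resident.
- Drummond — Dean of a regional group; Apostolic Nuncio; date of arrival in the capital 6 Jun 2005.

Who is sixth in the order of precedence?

Adeyemi

By class of mission: Drummond (Apostolic Nuncio); then Bianchi (Ambassador); then Lund (High Commissioner); then Achebe, Lindqvist and Adeyemi (Minister Resident); then Espinoza (Chargé d'affaires).
Among Achebe, Lindqvist and Adeyemi, Dean of a regional group before not a regional dean: Achebe and Lindqvist (Dean of a regional group) before Adeyemi (not a regional dean).
Among Achebe and Lindqvist, by date of arrival in the capital (earlier first): Achebe (8 Jun 2010) before Lindqvist (24 May 2014).
Order: Drummond, Bianchi, Lund, Achebe, Lindqvist, Adeyemi, Espinoza.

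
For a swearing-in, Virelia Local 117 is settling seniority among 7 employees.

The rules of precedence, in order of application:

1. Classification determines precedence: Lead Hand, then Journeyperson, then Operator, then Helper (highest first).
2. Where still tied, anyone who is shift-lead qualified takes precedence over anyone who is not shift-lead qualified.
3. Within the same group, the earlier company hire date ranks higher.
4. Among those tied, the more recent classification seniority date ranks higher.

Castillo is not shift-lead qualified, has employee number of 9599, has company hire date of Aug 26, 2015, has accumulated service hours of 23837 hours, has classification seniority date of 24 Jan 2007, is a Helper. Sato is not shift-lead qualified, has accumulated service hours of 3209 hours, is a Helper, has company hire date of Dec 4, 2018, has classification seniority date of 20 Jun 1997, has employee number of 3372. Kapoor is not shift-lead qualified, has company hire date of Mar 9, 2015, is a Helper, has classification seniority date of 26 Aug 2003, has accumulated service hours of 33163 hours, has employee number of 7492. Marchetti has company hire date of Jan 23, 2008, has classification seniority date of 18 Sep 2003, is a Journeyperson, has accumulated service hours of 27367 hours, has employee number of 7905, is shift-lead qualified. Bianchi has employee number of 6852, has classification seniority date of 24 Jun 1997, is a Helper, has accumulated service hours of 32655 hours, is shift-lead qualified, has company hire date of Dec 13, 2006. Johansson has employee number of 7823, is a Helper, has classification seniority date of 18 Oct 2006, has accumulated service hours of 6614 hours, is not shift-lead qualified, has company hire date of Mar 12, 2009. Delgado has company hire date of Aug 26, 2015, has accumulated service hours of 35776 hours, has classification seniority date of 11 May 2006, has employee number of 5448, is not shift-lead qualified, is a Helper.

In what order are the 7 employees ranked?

Marchetti, Bianchi, Johansson, Kapoor, Castillo, Delgado, Sato

By classification: Marchetti (Journeyperson); then Bianchi, Johansson, Kapoor, Castillo, Delgado and Sato (Helper).
Among Bianchi, Johansson, Kapoor, Castillo, Delgado and Sato, shift-lead qualified before not shift-lead qualified: Bianchi (shift-lead qualified) before Johansson, Kapoor, Castillo, Delgado and Sato (not shift-lead qualified).
Among Johansson, Kapoor, Castillo, Delgado and Sato, by company hire date (earlier first): Johansson (Mar 12, 2009) before Kapoor (Mar 9, 2015) before Castillo and Delgado (Aug 26, 2015) before Sato (Dec 4, 2018).
Among Castillo and Delgado, by classification seniority date (later first): Castillo (24 Jan 2007) before Delgado (11 May 2006).
Full order: Marchetti, Bianchi, Johansson, Kapoor, Castillo, Delgado, Sato.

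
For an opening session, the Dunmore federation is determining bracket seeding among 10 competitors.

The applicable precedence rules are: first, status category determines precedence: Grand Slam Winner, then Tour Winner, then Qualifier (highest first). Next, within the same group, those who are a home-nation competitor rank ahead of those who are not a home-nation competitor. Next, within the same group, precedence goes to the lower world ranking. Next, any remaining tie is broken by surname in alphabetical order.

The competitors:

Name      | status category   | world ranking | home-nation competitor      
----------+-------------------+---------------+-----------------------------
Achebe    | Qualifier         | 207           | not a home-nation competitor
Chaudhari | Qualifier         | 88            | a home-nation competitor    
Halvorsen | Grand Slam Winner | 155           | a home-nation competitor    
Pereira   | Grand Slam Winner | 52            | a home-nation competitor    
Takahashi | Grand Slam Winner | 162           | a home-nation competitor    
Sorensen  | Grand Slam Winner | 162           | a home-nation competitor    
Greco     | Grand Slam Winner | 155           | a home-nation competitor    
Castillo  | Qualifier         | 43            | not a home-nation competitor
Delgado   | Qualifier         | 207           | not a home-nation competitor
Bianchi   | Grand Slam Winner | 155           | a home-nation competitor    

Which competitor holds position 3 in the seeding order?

By status category: Pereira, Bianchi, Greco, Halvorsen, Sorensen and Takahashi (Grand Slam Winner); then Chaudhari, Castillo, Achebe and Delgado (Qualifier).
Pereira, Bianchi, Greco, Halvorsen, Sorensen and Takahashi are each a home-nation competitor, so the next rule applies.
Among Pereira, Bianchi, Greco, Halvorsen, Sorensen and Takahashi, by world ranking (lower first): Pereira (52) before Bianchi, Greco and Halvorsen (155) before Sorensen and Takahashi (162).
Among Bianchi, Greco and Halvorsen, alphabetically by surname: Bianchi before Greco before Halvorsen.
Among Sorensen and Takahashi, alphabetically by surname: Sorensen before Takahashi.
Among Chaudhari, Castillo, Achebe and Delgado, a home-nation competitor before not a home-nation competitor: Chaudhari (a home-nation competitor) before Castillo, Achebe and Delgado (not a home-nation competitor).
Among Castillo, Achebe and Delgado, by world ranking (lower first): Castillo (43) before Achebe and Delgado (207).
Among Achebe and Delgado, alphabetically by surname: Achebe before Delgado.
Order: Pereira, Bianchi, Greco, Halvorsen, Sorensen, Takahashi, Chaudhari, Castillo, Achebe, Delgado.

Greco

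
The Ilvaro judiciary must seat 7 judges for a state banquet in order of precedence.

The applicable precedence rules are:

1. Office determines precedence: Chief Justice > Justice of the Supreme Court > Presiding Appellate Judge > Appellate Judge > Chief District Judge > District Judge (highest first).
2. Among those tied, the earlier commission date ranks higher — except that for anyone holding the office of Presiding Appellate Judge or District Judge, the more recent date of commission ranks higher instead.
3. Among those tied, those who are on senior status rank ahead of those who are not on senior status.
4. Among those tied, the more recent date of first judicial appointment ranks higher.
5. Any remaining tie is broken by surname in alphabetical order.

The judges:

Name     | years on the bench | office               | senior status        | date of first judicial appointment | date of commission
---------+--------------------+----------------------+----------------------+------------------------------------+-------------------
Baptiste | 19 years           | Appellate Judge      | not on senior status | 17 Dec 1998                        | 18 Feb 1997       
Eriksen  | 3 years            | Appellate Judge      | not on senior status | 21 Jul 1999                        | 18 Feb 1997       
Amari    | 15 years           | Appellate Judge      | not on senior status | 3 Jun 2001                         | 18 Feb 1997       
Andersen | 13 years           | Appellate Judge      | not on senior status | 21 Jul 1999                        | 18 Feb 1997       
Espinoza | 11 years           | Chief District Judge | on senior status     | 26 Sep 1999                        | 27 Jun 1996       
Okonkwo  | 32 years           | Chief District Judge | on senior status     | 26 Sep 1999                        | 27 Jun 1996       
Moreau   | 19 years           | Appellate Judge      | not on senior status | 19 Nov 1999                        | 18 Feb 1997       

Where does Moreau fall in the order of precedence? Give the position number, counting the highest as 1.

By office: Amari, Moreau, Andersen, Eriksen and Baptiste (Appellate Judge); then Espinoza and Okonkwo (Chief District Judge).
Amari, Moreau, Andersen, Eriksen and Baptiste all have date of commission 18 Feb 1997, so the next rule applies.
Amari, Moreau, Andersen, Eriksen and Baptiste are each not on senior status, so the next rule applies.
Among Amari, Moreau, Andersen, Eriksen and Baptiste, by date of first judicial appointment (later first): Amari (3 Jun 2001) before Moreau (19 Nov 1999) before Andersen and Eriksen (21 Jul 1999) before Baptiste (17 Dec 1998).
Among Andersen and Eriksen, alphabetically by surname: Andersen before Eriksen.
Espinoza and Okonkwo both have date of commission 27 Jun 1996, so the next rule applies.
Espinoza and Okonkwo are each on senior status, so the next rule applies.
Espinoza and Okonkwo both have date of first judicial appointment 26 Sep 1999, so the next rule applies.
Among Espinoza and Okonkwo, alphabetically by surname: Espinoza before Okonkwo.
Order: Amari, Moreau, Andersen, Eriksen, Baptiste, Espinoza, Okonkwo. So position 2.

2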